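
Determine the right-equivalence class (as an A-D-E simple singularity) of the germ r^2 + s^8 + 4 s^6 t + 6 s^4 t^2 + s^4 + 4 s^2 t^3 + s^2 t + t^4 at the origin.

D5

The Hessian of f at 0 has rank 1. Corank 2; j^3 = s^2*t has shape L^2 M (L != M), so D-series; mu = 5 gives D_5.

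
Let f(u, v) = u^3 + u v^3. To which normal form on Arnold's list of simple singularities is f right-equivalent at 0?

E_7

The Hessian of f at 0 is [[0, 0], [0, 0]] with rank 0, so corank 2. A Groebner basis of the Jacobian ideal J(f) in C{u,v} is {u^3, u*v^2, 3*u^2 + v^3}; counting standard monomials gives mu = 7. Corank 2; j^3 = u^3 is a perfect cube, so E-series; the 4-jet and mu = 7 give E_7.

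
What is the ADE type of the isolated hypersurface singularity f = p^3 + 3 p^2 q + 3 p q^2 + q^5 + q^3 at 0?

The Hessian of f at 0 is [[0, 0], [0, 0]] with rank 0, so corank 2. A Groebner basis of the Jacobian ideal J(f) in C{p,q} is {q^4, p^2 + 2*p*q + q^2}; counting standard monomials gives mu = 8. Corank 2; j^3 = (p + q)^3 is a perfect cube, so E-series; the 5-jet and mu = 8 give E_8.

E8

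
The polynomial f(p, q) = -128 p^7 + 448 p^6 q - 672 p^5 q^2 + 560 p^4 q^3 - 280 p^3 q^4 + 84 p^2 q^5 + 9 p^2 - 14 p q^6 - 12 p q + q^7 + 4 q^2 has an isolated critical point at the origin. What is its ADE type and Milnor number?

The Hessian of f at 0 has rank 1. Corank 1: A-series; mu = 6 gives A_6.

Type A_6, Milnor number mu = 6.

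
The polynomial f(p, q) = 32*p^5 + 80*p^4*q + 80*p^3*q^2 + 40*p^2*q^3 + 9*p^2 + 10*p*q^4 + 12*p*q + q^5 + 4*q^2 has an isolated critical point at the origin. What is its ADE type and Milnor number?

Type A_{4}, Milnor number mu = 4.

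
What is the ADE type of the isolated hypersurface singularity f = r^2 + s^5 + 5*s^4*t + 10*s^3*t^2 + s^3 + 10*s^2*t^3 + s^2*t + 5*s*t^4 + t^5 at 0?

D6

The Hessian of f at 0 is [[0, 0, 0], [0, 0, 0], [0, 0, 2]] with rank 1, so corank 2. A Groebner basis of the Jacobian ideal J(f) in C{s,t,r} is {-s*t/5 + t^4, s*t^2, s^2 + s*t, r}; counting standard monomials gives mu = 6. Corank 2; j^3 = s^2*(s + t) has shape L^2 M (L != M), so D-series; mu = 6 gives D_6.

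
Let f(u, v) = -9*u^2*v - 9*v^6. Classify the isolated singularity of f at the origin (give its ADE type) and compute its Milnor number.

The Hessian of f at 0 has rank 0. Corank 2; j^3 = -9*u^2*v has shape L^2 M (L != M), so D-series; mu = 7 gives D_7.

Type D_{7}, Milnor number mu = 7.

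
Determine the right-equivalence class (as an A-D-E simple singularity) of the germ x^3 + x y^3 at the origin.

E7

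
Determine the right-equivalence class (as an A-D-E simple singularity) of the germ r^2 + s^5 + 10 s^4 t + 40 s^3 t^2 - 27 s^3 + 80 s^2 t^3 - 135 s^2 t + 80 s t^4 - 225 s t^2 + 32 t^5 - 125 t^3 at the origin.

E_8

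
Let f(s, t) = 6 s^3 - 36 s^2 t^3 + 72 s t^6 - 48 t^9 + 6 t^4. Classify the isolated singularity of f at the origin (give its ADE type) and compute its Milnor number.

Type E_{6}, Milnor number mu = 6.

The Hessian of f at 0 has rank 0. Corank 2; j^3 = 6*s^3 is a perfect cube, so E-series; the 4-jet and mu = 6 give E_6.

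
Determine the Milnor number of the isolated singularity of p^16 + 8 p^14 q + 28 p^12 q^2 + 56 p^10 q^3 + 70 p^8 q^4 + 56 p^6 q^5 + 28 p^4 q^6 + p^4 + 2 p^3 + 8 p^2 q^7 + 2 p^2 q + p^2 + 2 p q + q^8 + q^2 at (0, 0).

7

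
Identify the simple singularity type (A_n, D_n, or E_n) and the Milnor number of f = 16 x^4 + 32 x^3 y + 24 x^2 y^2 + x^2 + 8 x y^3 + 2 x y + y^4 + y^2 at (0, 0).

The Hessian of f at 0 is [[2, 2], [2, 2]] with rank 1, so corank 1. A Groebner basis of the Jacobian ideal J(f) in C{x,y} is {y^3, x + y}; counting standard monomials gives mu = 3. Corank 1: A-series; mu = 3 gives A_3.

Type A_3, Milnor number mu = 3.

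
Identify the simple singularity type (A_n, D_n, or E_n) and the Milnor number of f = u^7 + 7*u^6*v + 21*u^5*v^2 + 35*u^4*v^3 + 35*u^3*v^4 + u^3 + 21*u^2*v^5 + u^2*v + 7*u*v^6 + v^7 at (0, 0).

The Hessian of f at 0 has rank 0. Corank 2; j^3 = u^2*(u + v) has shape L^2 M (L != M), so D-series; mu = 8 gives D_8.

Type D_{8}, Milnor number mu = 8.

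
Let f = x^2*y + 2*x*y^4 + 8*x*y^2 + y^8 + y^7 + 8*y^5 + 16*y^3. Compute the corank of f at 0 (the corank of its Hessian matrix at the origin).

2

The Hessian at 0 is [[0, 0], [0, 0]] of rank 0; hence corank 2.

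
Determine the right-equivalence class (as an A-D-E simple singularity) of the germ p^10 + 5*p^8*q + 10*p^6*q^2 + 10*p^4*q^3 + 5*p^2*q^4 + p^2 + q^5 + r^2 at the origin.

The Hessian of f at 0 has rank 2. Corank 1: A-series; mu = 4 gives A_4.

A4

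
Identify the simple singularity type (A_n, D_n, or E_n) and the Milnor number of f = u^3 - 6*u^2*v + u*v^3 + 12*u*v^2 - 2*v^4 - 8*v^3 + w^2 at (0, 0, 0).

Type E_{7}, Milnor number mu = 7.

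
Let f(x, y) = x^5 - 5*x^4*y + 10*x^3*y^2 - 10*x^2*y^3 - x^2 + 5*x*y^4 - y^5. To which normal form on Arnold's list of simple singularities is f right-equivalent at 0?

The Hessian of f at 0 is [[-2, 0], [0, 0]] with rank 1, so corank 1. A Groebner basis of the Jacobian ideal J(f) in C{x,y} is {y^4, x}; counting standard monomials gives mu = 4. Corank 1: A-series; mu = 4 gives A_4.

A_4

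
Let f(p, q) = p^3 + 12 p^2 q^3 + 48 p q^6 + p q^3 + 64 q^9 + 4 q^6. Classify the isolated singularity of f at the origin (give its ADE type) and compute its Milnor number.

Type E_{7}, Milnor number mu = 7.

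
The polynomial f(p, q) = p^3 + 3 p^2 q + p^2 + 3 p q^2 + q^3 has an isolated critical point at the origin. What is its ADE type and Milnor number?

Type A_{2}, Milnor number mu = 2.

The Hessian of f at 0 is [[2, 0], [0, 0]] with rank 1, so corank 1. A Groebner basis of the Jacobian ideal J(f) in C{p,q} is {q^2, p}; counting standard monomials gives mu = 2. Corank 1: A-series; mu = 2 gives A_2.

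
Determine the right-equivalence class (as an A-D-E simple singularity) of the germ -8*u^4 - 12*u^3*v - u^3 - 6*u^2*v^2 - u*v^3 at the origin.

E_{7}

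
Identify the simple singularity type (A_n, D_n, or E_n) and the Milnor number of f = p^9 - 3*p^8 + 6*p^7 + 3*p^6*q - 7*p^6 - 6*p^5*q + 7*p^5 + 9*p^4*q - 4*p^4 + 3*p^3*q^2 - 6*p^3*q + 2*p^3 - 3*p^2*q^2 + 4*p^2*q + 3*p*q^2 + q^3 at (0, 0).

The Hessian of f at 0 has rank 0. Corank 2; j^3 = (p + q)*(2*p^2 + 2*p*q + q^2) splits into three distinct lines over C (the quadratic factor has nonzero discriminant), so D_4.

Type D4, Milnor number mu = 4.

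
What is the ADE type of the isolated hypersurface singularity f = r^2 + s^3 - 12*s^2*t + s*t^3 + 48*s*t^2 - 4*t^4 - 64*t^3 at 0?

The Hessian of f at 0 has rank 1. Corank 2; j^3 = (s - 4*t)^3 is a perfect cube, so E-series; the 4-jet and mu = 7 give E_7.

E_{7}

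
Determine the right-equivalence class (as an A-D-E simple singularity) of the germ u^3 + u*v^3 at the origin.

The Hessian of f at 0 has rank 0. Corank 2; j^3 = u^3 is a perfect cube, so E-series; the 4-jet and mu = 7 give E_7.

E_{7}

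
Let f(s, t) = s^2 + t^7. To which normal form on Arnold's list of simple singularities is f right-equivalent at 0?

The Hessian of f at 0 is [[2, 0], [0, 0]] with rank 1, so corank 1. A Groebner basis of the Jacobian ideal J(f) in C{s,t} is {t^6, s}; counting standard monomials gives mu = 6. Corank 1: A-series; mu = 6 gives A_6.

A_6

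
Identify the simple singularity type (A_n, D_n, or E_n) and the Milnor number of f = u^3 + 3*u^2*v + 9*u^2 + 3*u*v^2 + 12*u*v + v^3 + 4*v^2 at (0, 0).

Type A_2, Milnor number mu = 2.

The Hessian of f at 0 has rank 1. Corank 1: A-series; mu = 2 gives A_2.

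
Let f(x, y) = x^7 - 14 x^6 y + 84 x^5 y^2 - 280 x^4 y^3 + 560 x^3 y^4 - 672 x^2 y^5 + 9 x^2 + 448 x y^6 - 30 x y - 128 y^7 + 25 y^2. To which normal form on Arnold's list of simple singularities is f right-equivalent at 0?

A_{6}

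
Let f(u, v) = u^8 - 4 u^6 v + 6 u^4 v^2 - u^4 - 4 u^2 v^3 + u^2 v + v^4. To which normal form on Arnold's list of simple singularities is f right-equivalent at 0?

D5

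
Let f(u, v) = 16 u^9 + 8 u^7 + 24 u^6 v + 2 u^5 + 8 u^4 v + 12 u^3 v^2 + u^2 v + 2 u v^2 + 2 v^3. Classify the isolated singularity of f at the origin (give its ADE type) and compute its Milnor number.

The Hessian of f at 0 has rank 0. Corank 2; j^3 = v*(u^2 + 2*u*v + 2*v^2) splits into three distinct lines over C (the quadratic factor has nonzero discriminant), so D_4.

Type D_4, Milnor number mu = 4.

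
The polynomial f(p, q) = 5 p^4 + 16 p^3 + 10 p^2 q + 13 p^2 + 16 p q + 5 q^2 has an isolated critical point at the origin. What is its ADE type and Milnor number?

The Hessian of f at 0 has rank 2. Corank 0: nondegenerate Morse point, so A_1.

Type A_1, Milnor number mu = 1.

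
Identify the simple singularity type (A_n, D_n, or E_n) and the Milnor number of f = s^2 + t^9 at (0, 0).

Type A_8, Milnor number mu = 8.

The Hessian of f at 0 is [[2, 0], [0, 0]] with rank 1, so corank 1. A Groebner basis of the Jacobian ideal J(f) in C{s,t} is {t^8, s}; counting standard monomials gives mu = 8. Corank 1: A-series; mu = 8 gives A_8.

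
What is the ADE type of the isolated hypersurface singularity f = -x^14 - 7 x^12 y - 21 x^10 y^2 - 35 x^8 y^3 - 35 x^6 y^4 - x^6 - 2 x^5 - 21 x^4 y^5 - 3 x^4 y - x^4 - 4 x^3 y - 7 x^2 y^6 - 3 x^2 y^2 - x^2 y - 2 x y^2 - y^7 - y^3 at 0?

The Hessian of f at 0 has rank 0. Corank 2; j^3 = -y*(x + y)^2 has shape L^2 M (L != M), so D-series; mu = 8 gives D_8.

D_{8}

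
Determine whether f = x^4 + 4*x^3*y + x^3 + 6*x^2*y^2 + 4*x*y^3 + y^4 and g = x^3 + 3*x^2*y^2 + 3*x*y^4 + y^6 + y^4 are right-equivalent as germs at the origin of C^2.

The Hessian of f at 0 has rank 0. Corank 2; j^3 = x^3 is a perfect cube, so E-series; the 4-jet and mu = 6 give E_6. The Hessian of g at 0 has rank 0. Corank 2; j^3 = x^3 is a perfect cube, so E-series; the 4-jet and mu = 6 give E_6. Both have type E_6, hence right-equivalent.

Yes.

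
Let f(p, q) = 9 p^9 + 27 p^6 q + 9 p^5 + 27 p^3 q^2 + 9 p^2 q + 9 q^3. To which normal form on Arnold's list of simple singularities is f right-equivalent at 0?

D_4

The Hessian of f at 0 has rank 0. Corank 2; j^3 = 9*q*(p^2 + q^2) splits into three distinct lines over C (the quadratic factor has nonzero discriminant), so D_4.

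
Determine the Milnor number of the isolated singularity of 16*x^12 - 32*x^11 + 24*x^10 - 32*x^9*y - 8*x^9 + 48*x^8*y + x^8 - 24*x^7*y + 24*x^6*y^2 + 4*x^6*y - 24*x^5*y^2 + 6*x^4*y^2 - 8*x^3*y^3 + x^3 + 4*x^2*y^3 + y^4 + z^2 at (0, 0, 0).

6

The Hessian of f at 0 has rank 1. Corank 2; j^3 = x^3 is a perfect cube, so E-series; the 4-jet and mu = 6 give E_6.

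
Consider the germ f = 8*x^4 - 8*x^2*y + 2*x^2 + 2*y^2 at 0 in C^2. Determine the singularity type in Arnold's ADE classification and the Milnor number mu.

Type A1, Milnor number mu = 1.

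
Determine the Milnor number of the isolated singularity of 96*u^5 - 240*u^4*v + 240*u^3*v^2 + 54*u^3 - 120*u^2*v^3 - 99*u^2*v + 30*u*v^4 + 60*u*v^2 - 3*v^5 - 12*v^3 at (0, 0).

6

The Hessian of f at 0 is [[0, 0], [0, 0]] with rank 0, so corank 2. A Groebner basis of the Jacobian ideal J(f) in C{u,v} is {-243*u*v/10 + v^4 + 81*v^2/5, u*v^2 - 2*v^3/3, u^2 - 7*u*v/6 + v^2/3}; counting standard monomials gives mu = 6. Corank 2; j^3 = 3*(2*u - v)*(3*u - 2*v)^2 has shape L^2 M (L != M), so D-series; mu = 6 gives D_6.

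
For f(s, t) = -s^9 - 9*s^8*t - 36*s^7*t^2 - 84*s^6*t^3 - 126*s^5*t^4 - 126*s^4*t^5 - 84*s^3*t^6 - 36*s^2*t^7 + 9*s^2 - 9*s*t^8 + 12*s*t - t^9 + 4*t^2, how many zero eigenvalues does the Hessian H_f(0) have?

1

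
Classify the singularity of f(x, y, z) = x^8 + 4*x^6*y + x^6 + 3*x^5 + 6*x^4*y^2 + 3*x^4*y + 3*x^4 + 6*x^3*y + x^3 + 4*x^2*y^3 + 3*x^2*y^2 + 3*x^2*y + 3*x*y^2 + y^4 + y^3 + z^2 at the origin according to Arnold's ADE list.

E_{6}

The Hessian of f at 0 is [[0, 0, 0], [0, 0, 0], [0, 0, 2]] with rank 1, so corank 2. A Groebner basis of the Jacobian ideal J(f) in C{x,y,z} is {x^3 + 3*x^2/2 + 3*x*y + 3*y^2/2, x^2*y - x^2 - 2*x*y - y^2, x^2/2 + x*y^2 + x*y + y^2/2, y^3, z}; counting standard monomials gives mu = 6. Corank 2; j^3 = (x + y)^3 is a perfect cube, so E-series; the 4-jet and mu = 6 give E_6.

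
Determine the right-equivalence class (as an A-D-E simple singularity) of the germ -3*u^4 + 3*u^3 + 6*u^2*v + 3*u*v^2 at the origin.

D5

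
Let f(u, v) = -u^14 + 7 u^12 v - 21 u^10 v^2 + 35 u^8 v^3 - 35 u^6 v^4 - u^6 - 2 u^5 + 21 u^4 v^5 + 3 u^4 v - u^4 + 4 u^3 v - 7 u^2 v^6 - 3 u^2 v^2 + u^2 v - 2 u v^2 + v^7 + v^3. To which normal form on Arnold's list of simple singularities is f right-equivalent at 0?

D8

The Hessian of f at 0 is [[0, 0], [0, 0]] with rank 0, so corank 2. A Groebner basis of the Jacobian ideal J(f) in C{u,v} is {u^2/6 + u*v^3 + 5*u*v^2/2 + u*v/3 - 11*v^3/6 - v^2/2, u^2/2 + 7*u*v^2/2 + v^4 - 5*v^3/2 - v^2/2, u^3 - u^2/6 + 7*u*v^2/2 + 11*u*v/3 - 7*v^3/6 - 7*v^2/2, u^2*v + u*v - v^2}; counting standard monomials gives mu = 8. Corank 2; j^3 = v*(u - v)^2 has shape L^2 M (L != M), so D-series; mu = 8 gives D_8.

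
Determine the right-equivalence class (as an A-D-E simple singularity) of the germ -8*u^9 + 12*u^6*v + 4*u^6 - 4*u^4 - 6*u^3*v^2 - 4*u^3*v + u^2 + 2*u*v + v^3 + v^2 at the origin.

The Hessian of f at 0 has rank 1. Corank 1: A-series; mu = 2 gives A_2.

A2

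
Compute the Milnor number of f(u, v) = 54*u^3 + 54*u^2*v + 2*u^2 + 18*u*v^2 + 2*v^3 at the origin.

2

The Hessian of f at 0 is [[4, 0], [0, 0]] with rank 1, so corank 1. A Groebner basis of the Jacobian ideal J(f) in C{u,v} is {v^2, u}; counting standard monomials gives mu = 2. Corank 1: A-series; mu = 2 gives A_2.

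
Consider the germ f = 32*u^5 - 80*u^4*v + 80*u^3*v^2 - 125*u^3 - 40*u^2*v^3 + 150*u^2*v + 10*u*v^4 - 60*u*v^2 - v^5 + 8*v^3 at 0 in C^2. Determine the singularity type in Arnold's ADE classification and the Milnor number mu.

Type E8, Milnor number mu = 8.

The Hessian of f at 0 is [[0, 0], [0, 0]] with rank 0, so corank 2. A Groebner basis of the Jacobian ideal J(f) in C{u,v} is {v^5, u*v^3 - 17*v^4/40, u^2 - 4*u*v/5 + 4*v^2/25}; counting standard monomials gives mu = 8. Corank 2; j^3 = -(5*u - 2*v)^3 is a perfect cube, so E-series; the 5-jet and mu = 8 give E_8.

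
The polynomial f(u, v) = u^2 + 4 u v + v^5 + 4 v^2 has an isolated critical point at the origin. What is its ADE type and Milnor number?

The Hessian of f at 0 has rank 1. Corank 1: A-series; mu = 4 gives A_4.

Type A4, Milnor number mu = 4.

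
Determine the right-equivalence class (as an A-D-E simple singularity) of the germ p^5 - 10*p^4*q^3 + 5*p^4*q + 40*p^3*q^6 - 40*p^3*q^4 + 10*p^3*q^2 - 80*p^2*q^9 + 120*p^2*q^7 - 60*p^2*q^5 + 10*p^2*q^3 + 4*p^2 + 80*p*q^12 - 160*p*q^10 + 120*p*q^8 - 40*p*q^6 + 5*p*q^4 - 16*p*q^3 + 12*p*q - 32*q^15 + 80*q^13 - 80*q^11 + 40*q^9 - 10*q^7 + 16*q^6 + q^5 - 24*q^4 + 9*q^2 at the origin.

A4

The Hessian of f at 0 has rank 1. Corank 1: A-series; mu = 4 gives A_4.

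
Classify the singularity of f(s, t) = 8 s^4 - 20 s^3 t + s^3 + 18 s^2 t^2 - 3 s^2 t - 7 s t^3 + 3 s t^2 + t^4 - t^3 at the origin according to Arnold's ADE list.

The Hessian of f at 0 has rank 0. Corank 2; j^3 = (s - t)^3 is a perfect cube, so E-series; the 4-jet and mu = 7 give E_7.

E_{7}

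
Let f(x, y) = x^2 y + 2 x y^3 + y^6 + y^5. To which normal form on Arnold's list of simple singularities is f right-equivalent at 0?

D_7

The Hessian of f at 0 has rank 0. Corank 2; j^3 = x^2*y has shape L^2 M (L != M), so D-series; mu = 7 gives D_7.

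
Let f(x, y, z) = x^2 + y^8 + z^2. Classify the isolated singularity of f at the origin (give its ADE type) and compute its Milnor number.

The Hessian of f at 0 has rank 2. Corank 1: A-series; mu = 7 gives A_7.

Type A_7, Milnor number mu = 7.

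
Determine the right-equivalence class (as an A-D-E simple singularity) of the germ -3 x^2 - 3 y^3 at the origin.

A_2

The Hessian of f at 0 has rank 1. Corank 1: A-series; mu = 2 gives A_2.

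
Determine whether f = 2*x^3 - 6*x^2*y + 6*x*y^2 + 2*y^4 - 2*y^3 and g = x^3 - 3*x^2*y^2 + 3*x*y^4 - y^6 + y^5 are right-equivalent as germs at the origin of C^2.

The Hessian of f at 0 is [[0, 0], [0, 0]] with rank 0, so corank 2. A Groebner basis of the Jacobian ideal J(f) in C{x,y} is {y^3, x^2 - 2*x*y + y^2}; counting standard monomials gives mu = 6. Corank 2; j^3 = 2*(x - y)^3 is a perfect cube, so E-series; the 4-jet and mu = 6 give E_6. The Hessian of g at 0 is [[0, 0], [0, 0]] with rank 0, so corank 2. A Groebner basis of the Jacobian ideal J(g) in C{x,y} is {y^4, x^3, -x^2/2 + x*y^2}; counting standard monomials gives mu = 8. Corank 2; j^3 = x^3 is a perfect cube, so E-series; the 5-jet and mu = 8 give E_8. f is E_6 but g is E_8, hence not right-equivalent.

No.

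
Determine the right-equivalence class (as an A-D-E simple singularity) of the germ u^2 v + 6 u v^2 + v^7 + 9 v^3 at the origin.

D_{8}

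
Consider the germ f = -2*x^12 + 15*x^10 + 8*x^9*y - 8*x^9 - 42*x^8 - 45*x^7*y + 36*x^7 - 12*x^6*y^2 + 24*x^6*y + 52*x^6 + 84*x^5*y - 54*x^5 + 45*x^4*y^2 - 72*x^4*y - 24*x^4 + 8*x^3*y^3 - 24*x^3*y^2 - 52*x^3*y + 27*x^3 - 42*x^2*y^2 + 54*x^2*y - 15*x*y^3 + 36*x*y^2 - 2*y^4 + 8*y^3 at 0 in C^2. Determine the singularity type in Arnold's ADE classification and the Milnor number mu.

Type E7, Milnor number mu = 7.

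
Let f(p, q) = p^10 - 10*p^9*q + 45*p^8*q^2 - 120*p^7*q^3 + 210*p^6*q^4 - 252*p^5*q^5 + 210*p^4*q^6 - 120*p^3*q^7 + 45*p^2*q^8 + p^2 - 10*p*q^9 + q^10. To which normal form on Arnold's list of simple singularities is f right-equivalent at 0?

A9

The Hessian of f at 0 has rank 1. Corank 1: A-series; mu = 9 gives A_9.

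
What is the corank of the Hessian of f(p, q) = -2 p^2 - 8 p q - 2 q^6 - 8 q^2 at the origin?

1

The Hessian at 0 is [[-4, -8], [-8, -16]] of rank 1; hence corank 1.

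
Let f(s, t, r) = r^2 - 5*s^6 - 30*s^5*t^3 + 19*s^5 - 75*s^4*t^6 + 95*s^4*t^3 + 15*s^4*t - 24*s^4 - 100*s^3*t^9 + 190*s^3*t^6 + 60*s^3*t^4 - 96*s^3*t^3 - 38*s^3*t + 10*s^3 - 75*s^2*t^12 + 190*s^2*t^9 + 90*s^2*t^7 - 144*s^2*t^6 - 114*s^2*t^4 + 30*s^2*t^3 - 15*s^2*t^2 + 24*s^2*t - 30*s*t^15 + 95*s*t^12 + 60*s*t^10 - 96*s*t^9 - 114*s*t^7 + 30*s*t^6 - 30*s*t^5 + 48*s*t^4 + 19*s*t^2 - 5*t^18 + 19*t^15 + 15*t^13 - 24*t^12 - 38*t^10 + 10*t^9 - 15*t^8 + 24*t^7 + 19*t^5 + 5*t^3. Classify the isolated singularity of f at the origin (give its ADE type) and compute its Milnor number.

Type D_{4}, Milnor number mu = 4.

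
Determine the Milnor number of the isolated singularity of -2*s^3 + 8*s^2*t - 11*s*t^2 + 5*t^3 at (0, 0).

4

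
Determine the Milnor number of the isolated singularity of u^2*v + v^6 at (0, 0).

7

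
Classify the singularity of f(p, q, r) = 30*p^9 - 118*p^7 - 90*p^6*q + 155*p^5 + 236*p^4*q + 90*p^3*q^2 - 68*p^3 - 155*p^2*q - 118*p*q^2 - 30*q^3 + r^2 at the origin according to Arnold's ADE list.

D4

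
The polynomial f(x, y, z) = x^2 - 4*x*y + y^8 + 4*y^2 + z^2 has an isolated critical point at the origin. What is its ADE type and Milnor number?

Type A_{7}, Milnor number mu = 7.

The Hessian of f at 0 has rank 2. Corank 1: A-series; mu = 7 gives A_7.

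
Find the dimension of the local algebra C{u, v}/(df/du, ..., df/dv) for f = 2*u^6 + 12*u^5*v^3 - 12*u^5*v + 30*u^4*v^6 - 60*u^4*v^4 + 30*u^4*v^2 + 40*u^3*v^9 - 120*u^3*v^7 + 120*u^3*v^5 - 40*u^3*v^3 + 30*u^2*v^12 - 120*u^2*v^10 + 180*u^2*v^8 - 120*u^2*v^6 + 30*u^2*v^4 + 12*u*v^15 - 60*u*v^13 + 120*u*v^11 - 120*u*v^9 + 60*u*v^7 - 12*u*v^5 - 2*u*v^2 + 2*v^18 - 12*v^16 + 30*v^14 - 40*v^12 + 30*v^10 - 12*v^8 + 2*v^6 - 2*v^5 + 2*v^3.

The Hessian of f at 0 has rank 0. Corank 2; j^3 = -2*v^2*(u - v) has shape L^2 M (L != M), so D-series; mu = 7 gives D_7.

7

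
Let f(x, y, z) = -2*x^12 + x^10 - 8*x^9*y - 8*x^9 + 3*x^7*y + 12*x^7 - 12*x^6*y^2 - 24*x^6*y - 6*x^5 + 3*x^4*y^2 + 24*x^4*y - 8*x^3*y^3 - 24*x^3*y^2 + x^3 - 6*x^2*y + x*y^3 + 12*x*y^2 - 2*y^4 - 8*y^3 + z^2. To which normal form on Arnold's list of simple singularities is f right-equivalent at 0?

E7

The Hessian of f at 0 has rank 1. Corank 2; j^3 = (x - 2*y)^3 is a perfect cube, so E-series; the 4-jet and mu = 7 give E_7.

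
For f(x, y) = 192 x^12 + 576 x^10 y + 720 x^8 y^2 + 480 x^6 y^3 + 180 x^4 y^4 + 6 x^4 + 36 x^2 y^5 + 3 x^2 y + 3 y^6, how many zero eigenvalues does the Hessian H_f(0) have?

2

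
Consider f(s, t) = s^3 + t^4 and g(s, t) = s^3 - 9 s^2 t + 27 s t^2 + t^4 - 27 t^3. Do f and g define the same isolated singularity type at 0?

Yes.

The Hessian of f at 0 has rank 0. Corank 2; j^3 = s^3 is a perfect cube, so E-series; the 4-jet and mu = 6 give E_6. The Hessian of g at 0 has rank 0. Corank 2; j^3 = (s - 3*t)^3 is a perfect cube, so E-series; the 4-jet and mu = 6 give E_6. Both have type E_6, hence right-equivalent.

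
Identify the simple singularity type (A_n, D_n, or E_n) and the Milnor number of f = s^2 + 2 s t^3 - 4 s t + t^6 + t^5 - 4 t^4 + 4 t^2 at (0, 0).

Type A4, Milnor number mu = 4.

The Hessian of f at 0 is [[2, -4], [-4, 8]] with rank 1, so corank 1. A Groebner basis of the Jacobian ideal J(f) in C{s,t} is {s + t^3 - 2*t, s^2 - 4*t^2, s*t - 2*t^2}; counting standard monomials gives mu = 4. Corank 1: A-series; mu = 4 gives A_4.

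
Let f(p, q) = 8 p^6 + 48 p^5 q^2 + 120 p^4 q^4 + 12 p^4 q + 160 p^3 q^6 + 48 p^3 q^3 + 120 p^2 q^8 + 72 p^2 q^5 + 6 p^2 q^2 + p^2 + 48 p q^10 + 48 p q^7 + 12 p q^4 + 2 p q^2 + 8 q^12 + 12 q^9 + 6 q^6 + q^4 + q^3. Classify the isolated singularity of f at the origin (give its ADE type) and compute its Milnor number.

The Hessian of f at 0 is [[2, 0], [0, 0]] with rank 1, so corank 1. A Groebner basis of the Jacobian ideal J(f) in C{p,q} is {q^2, p}; counting standard monomials gives mu = 2. Corank 1: A-series; mu = 2 gives A_2.

Type A2, Milnor number mu = 2.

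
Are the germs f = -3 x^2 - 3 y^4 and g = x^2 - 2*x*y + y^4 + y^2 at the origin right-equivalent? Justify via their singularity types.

The Hessian of f at 0 is [[-6, 0], [0, 0]] with rank 1, so corank 1. A Groebner basis of the Jacobian ideal J(f) in C{x,y} is {y^3, x}; counting standard monomials gives mu = 3. Corank 1: A-series; mu = 3 gives A_3. The Hessian of g at 0 is [[2, -2], [-2, 2]] with rank 1, so corank 1. A Groebner basis of the Jacobian ideal J(g) in C{x,y} is {y^3, x - y}; counting standard monomials gives mu = 3. Corank 1: A-series; mu = 3 gives A_3. Both have type A_3, hence right-equivalent.

Yes.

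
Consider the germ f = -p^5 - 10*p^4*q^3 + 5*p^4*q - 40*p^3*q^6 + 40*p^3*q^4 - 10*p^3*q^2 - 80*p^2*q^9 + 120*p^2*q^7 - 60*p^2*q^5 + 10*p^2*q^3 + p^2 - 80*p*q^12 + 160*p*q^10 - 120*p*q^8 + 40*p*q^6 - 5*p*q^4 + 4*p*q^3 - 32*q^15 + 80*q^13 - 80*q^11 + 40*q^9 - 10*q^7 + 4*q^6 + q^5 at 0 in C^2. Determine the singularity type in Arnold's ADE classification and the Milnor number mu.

Type A_{4}, Milnor number mu = 4.

The Hessian of f at 0 has rank 1. Corank 1: A-series; mu = 4 gives A_4.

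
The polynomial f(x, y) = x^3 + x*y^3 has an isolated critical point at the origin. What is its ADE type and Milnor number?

Type E_{7}, Milnor number mu = 7.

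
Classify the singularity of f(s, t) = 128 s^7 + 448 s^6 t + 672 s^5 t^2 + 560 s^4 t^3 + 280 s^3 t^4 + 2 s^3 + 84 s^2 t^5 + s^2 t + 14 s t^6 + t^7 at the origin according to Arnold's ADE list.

The Hessian of f at 0 is [[0, 0], [0, 0]] with rank 0, so corank 2. A Groebner basis of the Jacobian ideal J(f) in C{s,t} is {-s*t/14 + t^6, s*t^2, s^2 + s*t/2}; counting standard monomials gives mu = 8. Corank 2; j^3 = s^2*(2*s + t) has shape L^2 M (L != M), so D-series; mu = 8 gives D_8.

D_{8}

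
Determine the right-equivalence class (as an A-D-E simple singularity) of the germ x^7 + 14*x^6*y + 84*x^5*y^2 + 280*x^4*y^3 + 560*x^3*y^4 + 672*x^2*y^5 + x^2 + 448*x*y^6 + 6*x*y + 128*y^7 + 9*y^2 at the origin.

The Hessian of f at 0 has rank 1. Corank 1: A-series; mu = 6 gives A_6.

A_{6}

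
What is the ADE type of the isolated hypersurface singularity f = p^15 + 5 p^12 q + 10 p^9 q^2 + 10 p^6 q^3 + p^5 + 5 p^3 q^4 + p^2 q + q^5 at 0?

D6

The Hessian of f at 0 has rank 0. Corank 2; j^3 = p^2*q has shape L^2 M (L != M), so D-series; mu = 6 gives D_6.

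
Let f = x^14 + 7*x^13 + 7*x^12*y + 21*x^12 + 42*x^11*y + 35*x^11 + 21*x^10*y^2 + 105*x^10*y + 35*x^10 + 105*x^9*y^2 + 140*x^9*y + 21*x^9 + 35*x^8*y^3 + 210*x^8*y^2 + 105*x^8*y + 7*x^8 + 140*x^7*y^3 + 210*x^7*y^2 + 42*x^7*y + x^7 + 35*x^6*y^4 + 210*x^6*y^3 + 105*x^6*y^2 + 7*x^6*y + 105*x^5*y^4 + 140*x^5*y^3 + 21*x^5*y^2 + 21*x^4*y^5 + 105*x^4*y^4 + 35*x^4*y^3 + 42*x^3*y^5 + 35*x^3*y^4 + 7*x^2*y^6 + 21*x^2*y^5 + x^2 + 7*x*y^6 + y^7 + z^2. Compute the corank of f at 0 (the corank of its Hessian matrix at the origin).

1

Hessian at 0 has rank 2.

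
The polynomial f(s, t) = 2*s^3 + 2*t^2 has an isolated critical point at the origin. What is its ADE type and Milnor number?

Type A_2, Milnor number mu = 2.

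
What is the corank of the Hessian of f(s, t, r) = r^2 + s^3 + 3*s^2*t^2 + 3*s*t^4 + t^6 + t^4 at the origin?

2

Hessian at 0 has rank 1.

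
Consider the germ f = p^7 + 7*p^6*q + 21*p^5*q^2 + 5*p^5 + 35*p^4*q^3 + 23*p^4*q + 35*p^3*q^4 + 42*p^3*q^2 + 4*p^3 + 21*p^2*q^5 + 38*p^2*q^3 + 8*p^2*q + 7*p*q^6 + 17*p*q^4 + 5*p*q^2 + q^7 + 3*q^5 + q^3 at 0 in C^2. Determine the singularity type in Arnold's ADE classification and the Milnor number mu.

Type D6, Milnor number mu = 6.

The Hessian of f at 0 has rank 0. Corank 2; j^3 = (p + q)*(2*p + q)^2 has shape L^2 M (L != M), so D-series; mu = 6 gives D_6.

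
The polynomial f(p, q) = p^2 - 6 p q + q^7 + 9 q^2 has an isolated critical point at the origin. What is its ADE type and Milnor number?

The Hessian of f at 0 has rank 1. Corank 1: A-series; mu = 6 gives A_6.

Type A_6, Milnor number mu = 6.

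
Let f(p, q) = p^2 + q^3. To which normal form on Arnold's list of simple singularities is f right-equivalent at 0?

A_2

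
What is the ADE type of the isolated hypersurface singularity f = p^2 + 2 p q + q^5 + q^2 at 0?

A4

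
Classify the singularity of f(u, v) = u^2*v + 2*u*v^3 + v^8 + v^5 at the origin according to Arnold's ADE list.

D_9

The Hessian of f at 0 is [[0, 0], [0, 0]] with rank 0, so corank 2. A Groebner basis of the Jacobian ideal J(f) in C{u,v} is {u^4, u^3*v - u^2/8 - u*v^2/8, u^3 + u^2*v^2, u*v + v^3}; counting standard monomials gives mu = 9. Corank 2; j^3 = u^2*v has shape L^2 M (L != M), so D-series; mu = 9 gives D_9.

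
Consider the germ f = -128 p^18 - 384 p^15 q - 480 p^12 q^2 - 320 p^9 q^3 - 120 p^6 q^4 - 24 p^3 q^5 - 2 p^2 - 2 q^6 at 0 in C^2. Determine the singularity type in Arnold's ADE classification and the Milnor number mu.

The Hessian of f at 0 has rank 1. Corank 1: A-series; mu = 5 gives A_5.

Type A_5, Milnor number mu = 5.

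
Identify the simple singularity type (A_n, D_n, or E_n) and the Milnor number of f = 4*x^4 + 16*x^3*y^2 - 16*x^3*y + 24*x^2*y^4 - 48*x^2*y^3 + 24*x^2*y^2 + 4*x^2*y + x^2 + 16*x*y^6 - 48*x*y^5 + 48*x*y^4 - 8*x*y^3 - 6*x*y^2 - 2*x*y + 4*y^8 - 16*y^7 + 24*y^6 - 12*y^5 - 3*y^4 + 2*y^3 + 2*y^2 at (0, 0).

Type A_1, Milnor number mu = 1.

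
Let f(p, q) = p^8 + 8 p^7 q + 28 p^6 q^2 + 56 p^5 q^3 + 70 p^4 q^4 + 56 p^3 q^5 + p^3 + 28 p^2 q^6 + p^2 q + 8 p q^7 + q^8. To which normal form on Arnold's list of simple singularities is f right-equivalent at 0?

D_{9}

The Hessian of f at 0 is [[0, 0], [0, 0]] with rank 0, so corank 2. A Groebner basis of the Jacobian ideal J(f) in C{p,q} is {-p*q/8 + q^7, p*q^2, p^2 + p*q}; counting standard monomials gives mu = 9. Corank 2; j^3 = p^2*(p + q) has shape L^2 M (L != M), so D-series; mu = 9 gives D_9.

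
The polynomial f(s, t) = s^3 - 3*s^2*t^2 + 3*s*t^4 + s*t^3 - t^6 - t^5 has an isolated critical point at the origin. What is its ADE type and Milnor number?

Type E7, Milnor number mu = 7.

The Hessian of f at 0 has rank 0. Corank 2; j^3 = s^3 is a perfect cube, so E-series; the 4-jet and mu = 7 give E_7.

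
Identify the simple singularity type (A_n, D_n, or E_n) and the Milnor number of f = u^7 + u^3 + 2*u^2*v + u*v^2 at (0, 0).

Type D_{8}, Milnor number mu = 8.

The Hessian of f at 0 has rank 0. Corank 2; j^3 = u*(u + v)^2 has shape L^2 M (L != M), so D-series; mu = 8 gives D_8.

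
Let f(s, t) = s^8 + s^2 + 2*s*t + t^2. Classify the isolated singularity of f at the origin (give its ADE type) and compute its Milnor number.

Type A_{7}, Milnor number mu = 7.

The Hessian of f at 0 is [[2, 2], [2, 2]] with rank 1, so corank 1. A Groebner basis of the Jacobian ideal J(f) in C{s,t} is {t^7, s + t}; counting standard monomials gives mu = 7. Corank 1: A-series; mu = 7 gives A_7.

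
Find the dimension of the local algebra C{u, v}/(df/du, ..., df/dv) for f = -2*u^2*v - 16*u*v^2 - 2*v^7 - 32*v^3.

The Hessian of f at 0 has rank 0. Corank 2; j^3 = -2*v*(u + 4*v)^2 has shape L^2 M (L != M), so D-series; mu = 8 gives D_8.

8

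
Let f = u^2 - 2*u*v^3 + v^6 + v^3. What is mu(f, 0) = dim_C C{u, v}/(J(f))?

2

The Hessian of f at 0 has rank 1. Corank 1: A-series; mu = 2 gives A_2.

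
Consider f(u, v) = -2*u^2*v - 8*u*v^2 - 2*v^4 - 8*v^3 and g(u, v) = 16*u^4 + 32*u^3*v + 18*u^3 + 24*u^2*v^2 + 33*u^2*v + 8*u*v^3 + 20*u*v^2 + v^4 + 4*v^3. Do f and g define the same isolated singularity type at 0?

Yes.

The Hessian of f at 0 is [[0, 0], [0, 0]] with rank 0, so corank 2. A Groebner basis of the Jacobian ideal J(f) in C{u,v} is {u^3 - 2*u^2 + 8*v^2, u^2/4 + v^3 - v^2, u*v + 2*v^2}; counting standard monomials gives mu = 5. Corank 2; j^3 = -2*v*(u + 2*v)^2 has shape L^2 M (L != M), so D-series; mu = 5 gives D_5. The Hessian of g at 0 is [[0, 0], [0, 0]] with rank 0, so corank 2. A Groebner basis of the Jacobian ideal J(g) in C{u,v} is {u*v^2 + 27*u*v/4 + 9*v^2/2, -81*u*v/8 + v^3 - 27*v^2/4, u^2 + 7*u*v/6 + v^2/3}; counting standard monomials gives mu = 5. Corank 2; j^3 = (2*u + v)*(3*u + 2*v)^2 has shape L^2 M (L != M), so D-series; mu = 5 gives D_5. Both have type D_5, hence right-equivalent.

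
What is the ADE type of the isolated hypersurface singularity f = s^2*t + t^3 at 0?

D_4

The Hessian of f at 0 has rank 0. Corank 2; j^3 = t*(s^2 + t^2) splits into three distinct lines over C (the quadratic factor has nonzero discriminant), so D_4.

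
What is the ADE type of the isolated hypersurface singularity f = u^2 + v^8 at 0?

The Hessian of f at 0 has rank 1. Corank 1: A-series; mu = 7 gives A_7.

A_7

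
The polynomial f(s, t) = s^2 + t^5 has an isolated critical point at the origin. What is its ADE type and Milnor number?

Type A_{4}, Milnor number mu = 4.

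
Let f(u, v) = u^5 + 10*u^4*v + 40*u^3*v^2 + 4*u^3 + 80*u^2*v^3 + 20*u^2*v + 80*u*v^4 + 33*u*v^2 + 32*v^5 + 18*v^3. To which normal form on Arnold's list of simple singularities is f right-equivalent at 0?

D6

The Hessian of f at 0 has rank 0. Corank 2; j^3 = (u + 2*v)*(2*u + 3*v)^2 has shape L^2 M (L != M), so D-series; mu = 6 gives D_6.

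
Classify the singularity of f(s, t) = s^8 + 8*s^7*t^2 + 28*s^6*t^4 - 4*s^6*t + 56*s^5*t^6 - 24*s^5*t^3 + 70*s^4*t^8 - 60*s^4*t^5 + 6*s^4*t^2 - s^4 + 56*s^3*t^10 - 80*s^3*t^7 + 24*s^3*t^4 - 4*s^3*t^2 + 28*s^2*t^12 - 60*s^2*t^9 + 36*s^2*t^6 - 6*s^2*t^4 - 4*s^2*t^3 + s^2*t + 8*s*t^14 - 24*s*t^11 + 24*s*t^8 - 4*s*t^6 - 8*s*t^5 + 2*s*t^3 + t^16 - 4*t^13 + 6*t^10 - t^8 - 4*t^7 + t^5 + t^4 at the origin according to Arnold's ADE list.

D_5

The Hessian of f at 0 is [[0, 0], [0, 0]] with rank 0, so corank 2. A Groebner basis of the Jacobian ideal J(f) in C{s,t} is {s*t^2, s*t + t^3, s^2 - 4*s*t}; counting standard monomials gives mu = 5. Corank 2; j^3 = s^2*t has shape L^2 M (L != M), so D-series; mu = 5 gives D_5.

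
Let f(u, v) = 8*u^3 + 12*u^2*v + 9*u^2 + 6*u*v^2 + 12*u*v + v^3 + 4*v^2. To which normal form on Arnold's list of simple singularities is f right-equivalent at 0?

A_2

The Hessian of f at 0 has rank 1. Corank 1: A-series; mu = 2 gives A_2.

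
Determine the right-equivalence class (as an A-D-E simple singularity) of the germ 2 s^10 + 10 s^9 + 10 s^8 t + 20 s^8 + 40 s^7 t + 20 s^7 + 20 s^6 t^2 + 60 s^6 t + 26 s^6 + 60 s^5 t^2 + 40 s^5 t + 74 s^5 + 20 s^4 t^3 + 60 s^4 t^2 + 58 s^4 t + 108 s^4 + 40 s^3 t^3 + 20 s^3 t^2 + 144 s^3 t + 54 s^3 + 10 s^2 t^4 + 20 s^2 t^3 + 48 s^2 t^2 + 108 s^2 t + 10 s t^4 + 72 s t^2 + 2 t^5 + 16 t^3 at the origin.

E_{8}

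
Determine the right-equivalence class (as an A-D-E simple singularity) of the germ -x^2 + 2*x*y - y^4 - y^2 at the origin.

A_3

The Hessian of f at 0 has rank 1. Corank 1: A-series; mu = 3 gives A_3.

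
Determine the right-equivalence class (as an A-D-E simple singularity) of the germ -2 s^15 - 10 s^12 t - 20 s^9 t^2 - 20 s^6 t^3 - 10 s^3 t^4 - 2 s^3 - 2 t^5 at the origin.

The Hessian of f at 0 has rank 0. Corank 2; j^3 = -2*s^3 is a perfect cube, so E-series; the 5-jet and mu = 8 give E_8.

E_8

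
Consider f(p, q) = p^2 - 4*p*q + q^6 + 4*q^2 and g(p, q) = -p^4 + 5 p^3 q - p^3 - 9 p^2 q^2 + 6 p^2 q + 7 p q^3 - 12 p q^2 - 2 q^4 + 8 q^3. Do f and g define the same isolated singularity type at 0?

The Hessian of f at 0 has rank 1. Corank 1: A-series; mu = 5 gives A_5. The Hessian of g at 0 has rank 0. Corank 2; j^3 = -(p - 2*q)^3 is a perfect cube, so E-series; the 4-jet and mu = 7 give E_7. f is A_5 but g is E_7, hence not right-equivalent.

No.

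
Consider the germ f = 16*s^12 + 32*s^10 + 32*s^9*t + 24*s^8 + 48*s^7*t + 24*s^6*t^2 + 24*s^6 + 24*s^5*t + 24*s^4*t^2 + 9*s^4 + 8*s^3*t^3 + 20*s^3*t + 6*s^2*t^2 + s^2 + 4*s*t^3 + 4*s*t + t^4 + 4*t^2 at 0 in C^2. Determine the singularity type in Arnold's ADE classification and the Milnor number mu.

The Hessian of f at 0 has rank 1. Corank 1: A-series; mu = 3 gives A_3.

Type A3, Milnor number mu = 3.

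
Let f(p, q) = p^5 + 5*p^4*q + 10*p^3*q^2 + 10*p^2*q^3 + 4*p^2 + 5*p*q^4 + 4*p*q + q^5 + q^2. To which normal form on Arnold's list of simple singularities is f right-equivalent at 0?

A_{4}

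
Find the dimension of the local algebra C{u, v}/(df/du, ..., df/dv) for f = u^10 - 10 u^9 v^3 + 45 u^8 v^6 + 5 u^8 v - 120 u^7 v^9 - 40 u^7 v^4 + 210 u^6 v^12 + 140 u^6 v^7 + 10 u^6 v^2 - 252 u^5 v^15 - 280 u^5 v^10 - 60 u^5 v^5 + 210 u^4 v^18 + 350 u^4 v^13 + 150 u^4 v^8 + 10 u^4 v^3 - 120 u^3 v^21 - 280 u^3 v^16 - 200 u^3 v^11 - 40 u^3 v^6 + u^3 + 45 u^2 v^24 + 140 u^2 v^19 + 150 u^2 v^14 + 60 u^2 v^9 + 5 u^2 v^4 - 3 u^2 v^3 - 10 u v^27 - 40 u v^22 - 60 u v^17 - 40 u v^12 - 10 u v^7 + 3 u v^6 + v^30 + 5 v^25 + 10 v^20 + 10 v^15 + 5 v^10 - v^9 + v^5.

8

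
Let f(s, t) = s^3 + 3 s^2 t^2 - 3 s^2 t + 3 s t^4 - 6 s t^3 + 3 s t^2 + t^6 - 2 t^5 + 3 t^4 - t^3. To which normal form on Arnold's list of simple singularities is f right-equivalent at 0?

E_8

The Hessian of f at 0 has rank 0. Corank 2; j^3 = (s - t)^3 is a perfect cube, so E-series; the 5-jet and mu = 8 give E_8.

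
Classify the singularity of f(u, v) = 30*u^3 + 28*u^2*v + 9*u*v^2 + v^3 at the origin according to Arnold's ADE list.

D_4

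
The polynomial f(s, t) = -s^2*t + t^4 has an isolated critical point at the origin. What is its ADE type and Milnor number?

Type D_5, Milnor number mu = 5.

The Hessian of f at 0 has rank 0. Corank 2; j^3 = -s^2*t has shape L^2 M (L != M), so D-series; mu = 5 gives D_5.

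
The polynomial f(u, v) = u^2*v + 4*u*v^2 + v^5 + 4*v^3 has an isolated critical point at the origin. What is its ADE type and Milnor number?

The Hessian of f at 0 is [[0, 0], [0, 0]] with rank 0, so corank 2. A Groebner basis of the Jacobian ideal J(f) in C{u,v} is {u^2/5 + v^4 - 4*v^2/5, u^3 + 8*v^3, u*v + 2*v^2}; counting standard monomials gives mu = 6. Corank 2; j^3 = v*(u + 2*v)^2 has shape L^2 M (L != M), so D-series; mu = 6 gives D_6.

Type D_6, Milnor number mu = 6.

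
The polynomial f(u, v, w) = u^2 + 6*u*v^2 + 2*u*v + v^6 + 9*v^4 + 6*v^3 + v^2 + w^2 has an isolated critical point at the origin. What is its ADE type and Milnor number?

Type A_5, Milnor number mu = 5.

The Hessian of f at 0 is [[2, 2, 0], [2, 2, 0], [0, 0, 2]] with rank 2, so corank 1. A Groebner basis of the Jacobian ideal J(f) in C{u,v,w} is {u^3 + u^2 + 5*u*v/3 - 2*u/9 - 2*v/9, u^2*v - 2*u^2/3 - u*v + u/9 + v/9, u/3 + v^2 + v/3, w}; counting standard monomials gives mu = 5. Corank 1: A-series; mu = 5 gives A_5.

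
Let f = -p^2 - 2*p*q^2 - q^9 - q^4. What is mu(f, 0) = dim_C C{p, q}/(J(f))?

8

The Hessian of f at 0 has rank 1. Corank 1: A-series; mu = 8 gives A_8.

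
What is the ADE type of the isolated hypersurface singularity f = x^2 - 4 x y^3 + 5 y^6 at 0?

A_5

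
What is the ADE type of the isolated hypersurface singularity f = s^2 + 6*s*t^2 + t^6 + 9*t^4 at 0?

A5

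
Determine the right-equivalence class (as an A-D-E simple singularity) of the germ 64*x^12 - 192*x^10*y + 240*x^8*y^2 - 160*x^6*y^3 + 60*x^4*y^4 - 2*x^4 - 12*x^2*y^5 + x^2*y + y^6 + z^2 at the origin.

The Hessian of f at 0 has rank 1. Corank 2; j^3 = x^2*y has shape L^2 M (L != M), so D-series; mu = 7 gives D_7.

D_{7}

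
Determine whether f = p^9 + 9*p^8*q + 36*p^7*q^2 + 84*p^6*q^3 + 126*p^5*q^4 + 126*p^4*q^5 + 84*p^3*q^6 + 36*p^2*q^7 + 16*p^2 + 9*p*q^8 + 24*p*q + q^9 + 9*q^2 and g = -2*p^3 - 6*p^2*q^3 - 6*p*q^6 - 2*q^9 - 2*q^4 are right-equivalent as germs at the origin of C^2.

No.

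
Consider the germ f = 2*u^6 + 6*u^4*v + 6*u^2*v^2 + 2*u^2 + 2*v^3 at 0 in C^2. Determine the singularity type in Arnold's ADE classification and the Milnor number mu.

The Hessian of f at 0 has rank 1. Corank 1: A-series; mu = 2 gives A_2.

Type A2, Milnor number mu = 2.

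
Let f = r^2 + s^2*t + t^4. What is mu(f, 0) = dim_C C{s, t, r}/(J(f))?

The Hessian of f at 0 has rank 1. Corank 2; j^3 = s^2*t has shape L^2 M (L != M), so D-series; mu = 5 gives D_5.

5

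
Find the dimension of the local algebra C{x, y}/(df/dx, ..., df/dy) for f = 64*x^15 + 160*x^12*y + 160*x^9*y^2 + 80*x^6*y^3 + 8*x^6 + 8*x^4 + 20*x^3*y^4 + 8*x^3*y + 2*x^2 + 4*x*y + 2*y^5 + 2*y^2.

4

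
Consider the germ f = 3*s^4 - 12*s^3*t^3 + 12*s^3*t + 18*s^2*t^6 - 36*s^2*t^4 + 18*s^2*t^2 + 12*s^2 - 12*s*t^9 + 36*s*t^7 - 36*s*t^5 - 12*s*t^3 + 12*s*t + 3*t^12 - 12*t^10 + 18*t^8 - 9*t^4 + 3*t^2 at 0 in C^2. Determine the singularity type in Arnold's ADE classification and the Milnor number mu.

Type A_{3}, Milnor number mu = 3.

The Hessian of f at 0 has rank 1. Corank 1: A-series; mu = 3 gives A_3.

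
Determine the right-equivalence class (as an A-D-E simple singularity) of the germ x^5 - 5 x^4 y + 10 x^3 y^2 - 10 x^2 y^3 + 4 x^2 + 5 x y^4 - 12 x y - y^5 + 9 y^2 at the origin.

A4

The Hessian of f at 0 has rank 1. Corank 1: A-series; mu = 4 gives A_4.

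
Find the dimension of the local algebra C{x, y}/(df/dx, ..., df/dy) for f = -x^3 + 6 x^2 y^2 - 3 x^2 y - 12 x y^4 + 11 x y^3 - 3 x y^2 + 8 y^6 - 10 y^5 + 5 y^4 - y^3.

The Hessian of f at 0 has rank 0. Corank 2; j^3 = -(x + y)^3 is a perfect cube, so E-series; the 4-jet and mu = 7 give E_7.

7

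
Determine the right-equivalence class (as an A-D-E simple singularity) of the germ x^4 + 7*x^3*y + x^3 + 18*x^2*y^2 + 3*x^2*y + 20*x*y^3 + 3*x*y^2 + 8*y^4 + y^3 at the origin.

E_7

The Hessian of f at 0 is [[0, 0], [0, 0]] with rank 0, so corank 2. A Groebner basis of the Jacobian ideal J(f) in C{x,y} is {3*x^2 + 6*x*y + y^4 + y^3 + 3*y^2, x^3 + 9*x^2 + 18*x*y + 4*y^3 + 9*y^2, x^2*y - 5*x^2 - 10*x*y - 8*y^3/3 - 5*y^2, 2*x^2 + x*y^2 + 4*x*y + 5*y^3/3 + 2*y^2}; counting standard monomials gives mu = 7. Corank 2; j^3 = (x + y)^3 is a perfect cube, so E-series; the 4-jet and mu = 7 give E_7.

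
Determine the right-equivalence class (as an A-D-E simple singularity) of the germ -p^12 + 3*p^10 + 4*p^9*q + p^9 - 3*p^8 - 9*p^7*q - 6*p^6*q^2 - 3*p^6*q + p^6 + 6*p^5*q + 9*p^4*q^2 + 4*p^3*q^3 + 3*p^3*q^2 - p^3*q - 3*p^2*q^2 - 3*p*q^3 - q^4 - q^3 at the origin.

E7

The Hessian of f at 0 is [[0, 0], [0, 0]] with rank 0, so corank 2. A Groebner basis of the Jacobian ideal J(f) in C{p,q} is {p^3 - 3*p*q^2 + 3*q^2, p^2*q + 2*p*q^2, q^3}; counting standard monomials gives mu = 7. Corank 2; j^3 = -q^3 is a perfect cube, so E-series; the 4-jet and mu = 7 give E_7.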